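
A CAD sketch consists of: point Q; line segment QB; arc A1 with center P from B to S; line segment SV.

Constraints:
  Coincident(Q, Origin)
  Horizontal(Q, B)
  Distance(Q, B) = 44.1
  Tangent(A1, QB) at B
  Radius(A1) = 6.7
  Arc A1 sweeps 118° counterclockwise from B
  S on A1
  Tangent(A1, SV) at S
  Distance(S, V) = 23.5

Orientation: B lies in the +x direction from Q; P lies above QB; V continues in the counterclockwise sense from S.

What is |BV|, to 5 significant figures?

31.020

On A1, B sits at bearing -90° from P; a 118° counterclockwise sweep puts S at bearing 28°, so S = P + 6.7·(cos 28°, sin 28°) = (50.016, 9.8455). Tangency of A1 to SV means the radius PS is perpendicular to SV, so SV runs along (−sin 28°, cos 28°); with |SV| = 23.5, V = (38.983, 30.595). Then |BV| = |V − B| = 31.020.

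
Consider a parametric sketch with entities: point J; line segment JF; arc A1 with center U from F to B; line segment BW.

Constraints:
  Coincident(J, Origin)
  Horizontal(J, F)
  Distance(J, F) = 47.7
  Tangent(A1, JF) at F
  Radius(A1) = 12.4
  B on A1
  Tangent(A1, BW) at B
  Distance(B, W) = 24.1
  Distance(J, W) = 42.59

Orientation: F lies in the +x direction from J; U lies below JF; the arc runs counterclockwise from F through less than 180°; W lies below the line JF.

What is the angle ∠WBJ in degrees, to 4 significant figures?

85.83°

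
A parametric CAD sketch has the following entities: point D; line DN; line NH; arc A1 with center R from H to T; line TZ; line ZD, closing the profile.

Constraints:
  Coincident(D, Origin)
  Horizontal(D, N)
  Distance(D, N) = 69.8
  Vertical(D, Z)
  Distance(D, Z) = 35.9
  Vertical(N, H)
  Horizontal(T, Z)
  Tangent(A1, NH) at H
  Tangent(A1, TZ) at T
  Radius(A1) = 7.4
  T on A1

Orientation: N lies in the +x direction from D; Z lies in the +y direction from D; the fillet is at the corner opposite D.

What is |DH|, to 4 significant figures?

75.39

The virtual corner opposite D is at (69.80, 35.90). Tangency of A1 to NH means the radius RH is perpendicular to NH and the tangent condition forces RT to be normal to TZ, with radius 7.4, so the center R sits 7.4 in from both sides at R = (62.40, 28.50). That places the tangent points at H = (69.80, 28.50) on NH and T = (62.40, 35.90) on TZ. Then |DH| = |H − D| = 75.39.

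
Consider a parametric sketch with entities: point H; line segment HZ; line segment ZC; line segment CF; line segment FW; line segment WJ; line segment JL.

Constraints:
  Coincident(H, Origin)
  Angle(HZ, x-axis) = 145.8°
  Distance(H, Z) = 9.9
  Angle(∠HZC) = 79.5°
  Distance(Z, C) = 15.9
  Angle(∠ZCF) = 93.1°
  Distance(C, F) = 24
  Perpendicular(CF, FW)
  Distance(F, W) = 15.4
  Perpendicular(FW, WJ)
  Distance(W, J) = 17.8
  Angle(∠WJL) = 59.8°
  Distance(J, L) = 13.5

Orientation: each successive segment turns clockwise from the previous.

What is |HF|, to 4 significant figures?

20.96

H is at the origin; HZ runs at 145.8° with length 9.9, so Z = (-8.188, 5.565). ∠HZC = 79.5° gives ZC at 45.30° from the x-axis; with |ZC| = 15.9, C = (2.996, 16.87). ∠ZCF = 93.1° gives CF at -41.60° from the x-axis; with |CF| = 24.0, F = (20.94, 0.9321). Then |HF| = |F − H| = 20.96.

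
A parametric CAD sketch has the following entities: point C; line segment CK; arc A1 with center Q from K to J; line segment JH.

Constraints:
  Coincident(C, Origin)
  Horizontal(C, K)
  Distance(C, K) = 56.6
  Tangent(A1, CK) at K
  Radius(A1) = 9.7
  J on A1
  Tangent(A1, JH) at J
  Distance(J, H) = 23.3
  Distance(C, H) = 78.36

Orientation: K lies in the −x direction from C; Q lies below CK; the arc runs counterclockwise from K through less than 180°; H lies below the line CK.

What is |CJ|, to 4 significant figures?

66.22

Checks: C.y = 0.00, K.y = 0.00 ✓; |QJ| = 9.700 ✓; ∠(QJ, JH) = 90.00° ✓; |JH| = 23.30 ✓; |CH| = 78.36 ✓.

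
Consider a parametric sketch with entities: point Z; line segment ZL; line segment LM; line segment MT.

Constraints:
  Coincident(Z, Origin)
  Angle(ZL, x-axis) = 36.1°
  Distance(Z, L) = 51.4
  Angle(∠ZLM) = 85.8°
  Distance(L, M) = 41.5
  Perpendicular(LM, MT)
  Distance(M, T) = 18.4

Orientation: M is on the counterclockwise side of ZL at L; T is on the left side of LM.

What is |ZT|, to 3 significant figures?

50.0

∠ZLM = 85.8°, so LM runs at 36.1° + (180° − 85.8°) = 130° from the x-axis; with |LM| = 41.5, M = L + 41.5·(cos 130°, sin 130°) = (14.7, 61.9). The perpendicularity gives MT at right angles to LM; with |MT| = 18.4 on the left of LM, T = M + 18.4·(-0.763, -0.647) = (0.656, 50.0). Then |ZT| = |T − Z| = 50.0.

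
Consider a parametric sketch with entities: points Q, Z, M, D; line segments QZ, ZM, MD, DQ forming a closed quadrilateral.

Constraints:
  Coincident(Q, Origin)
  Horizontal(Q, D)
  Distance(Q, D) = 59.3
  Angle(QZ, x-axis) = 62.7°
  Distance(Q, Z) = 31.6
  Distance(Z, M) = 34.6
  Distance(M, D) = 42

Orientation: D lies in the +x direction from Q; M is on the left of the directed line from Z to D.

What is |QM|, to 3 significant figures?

61.7

Q is at the origin; QD is horizontal with |QD| = 59.3 and D in +x, so D = (59.3, 0). QZ runs at 62.7° with |QZ| = 31.6, so Z = (14.5, 28.1). M is determined by |ZM| = 34.6 and |MD| = 42.0 together: it lies at the intersection of circle(Z, 34.6) and circle(D, 42.0). With |ZD| = 52.9, the foot of the radical line on ZD is 21.1 from Z and the perpendicular offset is √(34.6² − 21.1²) = 27.4. Taking the left-of-ZD solution: M = (46.9, 40.1).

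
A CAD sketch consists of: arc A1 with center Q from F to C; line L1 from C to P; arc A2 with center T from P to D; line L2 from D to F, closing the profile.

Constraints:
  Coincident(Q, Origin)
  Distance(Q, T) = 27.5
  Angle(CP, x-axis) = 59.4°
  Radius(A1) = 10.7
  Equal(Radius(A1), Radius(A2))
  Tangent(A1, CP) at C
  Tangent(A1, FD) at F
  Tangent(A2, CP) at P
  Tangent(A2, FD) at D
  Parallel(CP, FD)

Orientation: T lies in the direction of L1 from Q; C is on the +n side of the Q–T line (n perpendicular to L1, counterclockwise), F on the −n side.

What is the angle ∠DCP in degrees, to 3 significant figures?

37.9°

Tangency of A1 to both parallel lines with radius 10.7 puts C and F at Q ± 10.7·n: C = (-9.21, 5.45), F = (9.21, -5.45). Equal radii place P and D the same way about T: P = T + 10.7·n = (4.79, 29.1), D = T − 10.7·n = (23.2, 18.2). Then cos ∠DCP = CD·CP / (|CD||CP|), giving 37.9°.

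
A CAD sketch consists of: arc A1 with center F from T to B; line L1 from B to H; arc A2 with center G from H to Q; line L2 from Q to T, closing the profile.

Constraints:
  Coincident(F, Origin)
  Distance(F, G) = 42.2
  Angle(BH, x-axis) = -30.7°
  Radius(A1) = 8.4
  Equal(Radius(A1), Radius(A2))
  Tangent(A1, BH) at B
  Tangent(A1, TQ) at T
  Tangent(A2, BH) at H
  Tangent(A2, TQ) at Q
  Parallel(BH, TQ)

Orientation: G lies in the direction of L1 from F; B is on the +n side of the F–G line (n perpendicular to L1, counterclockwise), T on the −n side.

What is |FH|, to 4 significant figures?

43.03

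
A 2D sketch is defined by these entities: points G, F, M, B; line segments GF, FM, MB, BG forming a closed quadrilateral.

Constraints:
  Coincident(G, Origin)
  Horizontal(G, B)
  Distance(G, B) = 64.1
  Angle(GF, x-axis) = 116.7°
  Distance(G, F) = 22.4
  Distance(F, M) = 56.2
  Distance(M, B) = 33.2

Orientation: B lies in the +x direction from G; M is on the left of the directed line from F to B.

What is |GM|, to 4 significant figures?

53.31

G is at the origin; G and B share the same y with |GB| = 64.1 and B in +x, so B = (64.1, 0). GF runs at 116.7° with |GF| = 22.4, so F = (-10.06, 20.01). M is determined by |FM| = 56.2 and |MB| = 33.2 together: it lies at the intersection of circle(F, 56.2) and circle(B, 33.2). With |FB| = 76.82, the foot of the radical line on FB is 51.79 from F and the perpendicular offset is √(56.2² − 51.79²) = 21.82. Taking the left-of-FB solution: M = (45.62, 27.58).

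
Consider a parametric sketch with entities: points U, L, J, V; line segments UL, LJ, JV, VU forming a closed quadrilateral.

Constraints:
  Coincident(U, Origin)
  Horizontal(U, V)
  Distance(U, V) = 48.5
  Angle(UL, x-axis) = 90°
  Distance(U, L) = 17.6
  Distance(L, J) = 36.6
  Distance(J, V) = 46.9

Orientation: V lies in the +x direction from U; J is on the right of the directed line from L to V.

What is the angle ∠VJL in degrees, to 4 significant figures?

75.20°

U is at the origin; U and V share the same y with |UV| = 48.5 and V in +x, so V = (48.5, 0). UL runs at 90.0° with |UL| = 17.6, so L = (1.078e-15, 17.60). J is determined by |LJ| = 36.6 and |JV| = 46.9 together: it lies at the intersection of circle(L, 36.6) and circle(V, 46.9). With |LV| = 51.59, the foot of the radical line on LV is 17.46 from L and the perpendicular offset is √(36.6² − 17.46²) = 32.17. Taking the right-of-LV solution: J = (5.443, -18.59).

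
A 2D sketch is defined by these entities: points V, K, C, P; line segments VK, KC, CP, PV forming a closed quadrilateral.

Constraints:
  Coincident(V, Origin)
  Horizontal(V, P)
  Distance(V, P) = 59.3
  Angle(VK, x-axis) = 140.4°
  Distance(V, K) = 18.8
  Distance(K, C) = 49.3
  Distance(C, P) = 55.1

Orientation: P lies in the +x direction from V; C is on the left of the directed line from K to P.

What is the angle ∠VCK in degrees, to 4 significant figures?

22.06°

Checks: V = (0.00, 0.00) ✓; |KC| = 49.30 ✓; |CP| = 55.10 ✓.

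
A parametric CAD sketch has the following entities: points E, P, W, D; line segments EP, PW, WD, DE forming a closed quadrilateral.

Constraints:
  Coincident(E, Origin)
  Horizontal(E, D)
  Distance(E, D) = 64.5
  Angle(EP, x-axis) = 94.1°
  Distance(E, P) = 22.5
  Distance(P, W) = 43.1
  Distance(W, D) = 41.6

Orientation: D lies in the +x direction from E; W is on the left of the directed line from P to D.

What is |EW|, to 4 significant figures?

52.27

Checks: |PW| = 43.10 ✓; |WD| = 41.60 ✓.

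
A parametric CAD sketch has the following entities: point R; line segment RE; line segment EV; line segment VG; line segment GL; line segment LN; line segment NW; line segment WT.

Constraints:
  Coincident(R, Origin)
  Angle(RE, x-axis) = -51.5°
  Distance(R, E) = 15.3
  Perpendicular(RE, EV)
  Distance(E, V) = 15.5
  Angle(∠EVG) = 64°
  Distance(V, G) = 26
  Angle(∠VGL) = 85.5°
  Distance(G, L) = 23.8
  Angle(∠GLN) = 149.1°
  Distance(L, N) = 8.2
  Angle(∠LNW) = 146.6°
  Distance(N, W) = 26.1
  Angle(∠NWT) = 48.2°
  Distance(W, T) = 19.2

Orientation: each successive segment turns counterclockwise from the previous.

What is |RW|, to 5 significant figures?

41.406

R is at the origin; RE runs at -51.5° with length 15.3, so E = (9.5245, -11.974). RE is perpendicular to EV, so EV runs at 38.500°; with |EV| = 15.5, V = (21.655, -2.3249). ∠EVG = 64.0° gives VG at 154.50° from the x-axis; with |VG| = 26.0, G = (-1.8123, 8.8684). ∠VGL = 85.5° gives GL at -111.00° from the x-axis; with |GL| = 23.8, L = (-10.341, -13.351). ∠GLN = 149.1° gives LN at -80.100° from the x-axis; with |LN| = 8.2, N = (-8.9317, -21.429). ∠LNW = 146.6° gives NW at -46.700° from the x-axis; with |NW| = 26.1, W = (8.9682, -40.424). Then |RW| = |W − R| = 41.406.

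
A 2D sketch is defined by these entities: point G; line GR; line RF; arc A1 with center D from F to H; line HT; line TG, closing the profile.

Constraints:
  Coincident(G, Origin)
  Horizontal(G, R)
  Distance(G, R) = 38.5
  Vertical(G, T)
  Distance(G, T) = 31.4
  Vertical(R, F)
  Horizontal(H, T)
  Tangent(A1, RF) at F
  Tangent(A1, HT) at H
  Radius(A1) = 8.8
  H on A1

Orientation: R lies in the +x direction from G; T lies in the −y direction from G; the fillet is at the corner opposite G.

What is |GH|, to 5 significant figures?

43.221

The virtual corner opposite G is at (38.500, -31.400). Since A1 is tangent to RF there, DF ⟂ RF and A1 meets HT tangentially, so DH is at right angles to HT, with radius 8.8, so the center D sits 8.8 in from both sides at D = (29.700, -22.600). That places the tangent points at F = (38.500, -22.600) on RF and H = (29.700, -31.400) on HT. Then |GH| = |H − G| = 43.221.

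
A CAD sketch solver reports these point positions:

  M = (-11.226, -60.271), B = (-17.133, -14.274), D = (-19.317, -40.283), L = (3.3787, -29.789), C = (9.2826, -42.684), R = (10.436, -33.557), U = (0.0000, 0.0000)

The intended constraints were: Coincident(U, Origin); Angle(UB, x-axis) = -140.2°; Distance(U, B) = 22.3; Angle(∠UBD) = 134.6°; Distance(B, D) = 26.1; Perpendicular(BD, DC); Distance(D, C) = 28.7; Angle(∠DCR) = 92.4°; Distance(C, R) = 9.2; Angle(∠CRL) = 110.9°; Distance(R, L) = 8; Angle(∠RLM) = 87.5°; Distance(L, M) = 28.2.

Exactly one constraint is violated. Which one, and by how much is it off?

Distance(L, M) = 28.2 — off by 5.60.

U = (0.00, 0.00) ✓; UB at -140.2° ✓; |UB| = 22.30 ✓; ∠UBD = 134.6° ✓; |BD| = 26.10 ✓; ∠(BD, DC) = 90.00° ✓; |DC| = 28.70 ✓; ∠DCR = 92.40° ✓; |CR| = 9.200 ✓; ∠CRL = 110.9° ✓; |RL| = 8.000 ✓; ∠RLM = 87.50° ✓; |LM| = 33.80 ✗.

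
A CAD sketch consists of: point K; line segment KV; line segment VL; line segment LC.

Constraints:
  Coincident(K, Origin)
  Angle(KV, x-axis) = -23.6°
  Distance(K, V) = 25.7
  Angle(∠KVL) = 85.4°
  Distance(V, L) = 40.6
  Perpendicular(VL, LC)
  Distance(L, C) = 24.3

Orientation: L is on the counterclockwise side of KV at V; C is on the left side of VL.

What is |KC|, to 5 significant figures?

38.561

K is at the origin; KV runs at -23.6° with length 25.7, so V = 25.7·(cos -23.6°, sin -23.6°) = (23.551, -10.289). ∠KVL = 85.4°, so VL runs at -23.6° + (180° − 85.4°) = 71.000° from the x-axis; with |VL| = 40.6, L = V + 40.6·(cos 71.000°, sin 71.000°) = (36.769, 28.099). The perpendicularity gives LC at right angles to VL; with |LC| = 24.3 on the left of VL, C = L + 24.3·(-0.94552, 0.32557) = (13.792, 36.010). Then |KC| = |C − K| = 38.561.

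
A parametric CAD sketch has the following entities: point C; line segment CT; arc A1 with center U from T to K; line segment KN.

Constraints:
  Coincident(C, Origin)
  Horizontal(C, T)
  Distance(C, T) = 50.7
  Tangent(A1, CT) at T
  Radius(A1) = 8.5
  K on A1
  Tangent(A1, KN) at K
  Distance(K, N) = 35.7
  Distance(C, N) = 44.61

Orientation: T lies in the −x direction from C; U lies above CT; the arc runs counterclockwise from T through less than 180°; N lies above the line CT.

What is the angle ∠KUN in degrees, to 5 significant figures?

76.608°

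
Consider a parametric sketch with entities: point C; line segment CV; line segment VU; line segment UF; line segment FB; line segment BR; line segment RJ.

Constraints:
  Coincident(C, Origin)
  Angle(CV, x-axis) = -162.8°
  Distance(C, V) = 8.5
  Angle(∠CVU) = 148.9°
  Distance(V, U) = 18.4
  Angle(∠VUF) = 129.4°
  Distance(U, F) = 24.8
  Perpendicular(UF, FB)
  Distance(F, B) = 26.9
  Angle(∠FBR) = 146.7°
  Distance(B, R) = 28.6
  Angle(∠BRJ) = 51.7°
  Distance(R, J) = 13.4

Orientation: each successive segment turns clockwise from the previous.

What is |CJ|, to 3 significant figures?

23.6

∠FBR = 146.7° gives BR at -7.80° from the x-axis; with |BR| = 28.6, R = (16.0, 32.0). ∠BRJ = 51.7° gives RJ at -136° from the x-axis; with |RJ| = 13.4, J = (6.30, 22.7). Then |CJ| = |J − C| = 23.6.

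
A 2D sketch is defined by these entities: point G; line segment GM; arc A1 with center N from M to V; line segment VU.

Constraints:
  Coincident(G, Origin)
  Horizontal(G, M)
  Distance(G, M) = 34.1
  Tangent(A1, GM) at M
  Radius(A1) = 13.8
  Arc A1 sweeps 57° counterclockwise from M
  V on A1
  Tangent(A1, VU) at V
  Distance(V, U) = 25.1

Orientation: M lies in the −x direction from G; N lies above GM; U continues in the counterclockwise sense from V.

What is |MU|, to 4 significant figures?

37.21

G is at the origin; G and M share the same y with |GM| = 34.1 and M on the −x side, so M = (-34.10, 0.000). Since A1 is tangent to GM there, NM ⟂ GM, so N = M + (0, 13.8) = (-34.10, 13.80). On A1, M sits at bearing -90° from N; a 57° counterclockwise sweep puts V at bearing -33°, so V = N + 13.8·(cos -33°, sin -33°) = (-22.53, 6.284). A1 meets VU tangentially, so NV is at right angles to VU, so VU runs along (−sin -33°, cos -33°); with |VU| = 25.1, U = (-8.856, 27.33). Then |MU| = |U − M| = 37.21.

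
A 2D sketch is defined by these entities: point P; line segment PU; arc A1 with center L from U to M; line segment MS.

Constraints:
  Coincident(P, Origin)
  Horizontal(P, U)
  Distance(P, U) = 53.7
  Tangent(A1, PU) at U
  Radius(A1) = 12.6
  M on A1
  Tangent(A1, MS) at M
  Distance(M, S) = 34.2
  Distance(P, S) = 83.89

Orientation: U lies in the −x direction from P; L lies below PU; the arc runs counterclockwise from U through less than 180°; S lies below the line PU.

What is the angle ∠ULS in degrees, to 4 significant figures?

151.7°

Checks: |LM| = 12.60 ✓; ∠(LM, MS) = 90.00° ✓; |MS| = 34.20 ✓; |PS| = 83.89 ✓.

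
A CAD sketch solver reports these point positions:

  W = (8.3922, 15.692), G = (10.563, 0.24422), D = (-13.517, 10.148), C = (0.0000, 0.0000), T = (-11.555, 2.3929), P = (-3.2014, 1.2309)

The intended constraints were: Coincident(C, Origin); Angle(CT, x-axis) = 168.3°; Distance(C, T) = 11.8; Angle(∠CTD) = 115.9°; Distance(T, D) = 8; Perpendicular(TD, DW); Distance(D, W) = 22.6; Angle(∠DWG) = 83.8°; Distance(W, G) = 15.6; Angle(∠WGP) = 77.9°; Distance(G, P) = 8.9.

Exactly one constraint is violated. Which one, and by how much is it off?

Distance(G, P) = 8.9 — off by 4.90.

C = (0.00, 0.00) ✓; CT at 168.3° ✓; |CT| = 11.80 ✓; ∠CTD = 115.9° ✓; |TD| = 7.999 ✓; ∠(TD, DW) = 90.00° ✓; |DW| = 22.60 ✓; ∠DWG = 83.80° ✓; |WG| = 15.60 ✓; ∠WGP = 77.90° ✓; |GP| = 13.80 ✗.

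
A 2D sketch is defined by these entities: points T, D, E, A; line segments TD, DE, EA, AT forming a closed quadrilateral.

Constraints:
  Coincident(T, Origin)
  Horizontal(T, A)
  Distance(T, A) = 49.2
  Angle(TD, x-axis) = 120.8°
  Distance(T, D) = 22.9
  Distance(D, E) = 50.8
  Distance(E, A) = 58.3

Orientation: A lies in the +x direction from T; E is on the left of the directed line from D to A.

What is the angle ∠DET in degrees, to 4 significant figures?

22.16°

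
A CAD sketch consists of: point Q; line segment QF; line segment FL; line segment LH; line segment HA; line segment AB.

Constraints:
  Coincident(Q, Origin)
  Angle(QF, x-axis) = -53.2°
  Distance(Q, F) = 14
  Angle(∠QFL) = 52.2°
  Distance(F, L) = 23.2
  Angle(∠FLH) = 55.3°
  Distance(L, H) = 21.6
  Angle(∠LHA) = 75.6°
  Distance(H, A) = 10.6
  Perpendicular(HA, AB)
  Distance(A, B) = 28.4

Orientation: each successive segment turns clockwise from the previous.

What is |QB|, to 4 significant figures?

26.08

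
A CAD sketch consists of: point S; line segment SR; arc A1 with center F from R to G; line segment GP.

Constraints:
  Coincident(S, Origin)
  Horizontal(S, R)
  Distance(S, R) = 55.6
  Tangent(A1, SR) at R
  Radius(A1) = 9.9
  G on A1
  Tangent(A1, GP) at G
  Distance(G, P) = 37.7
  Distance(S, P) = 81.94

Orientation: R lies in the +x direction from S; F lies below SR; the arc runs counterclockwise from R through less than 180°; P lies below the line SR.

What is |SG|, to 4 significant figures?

49.54

S is at the origin; S and R share the same y with |SR| = 55.6 and R on the +x side, so R = (55.60, 0.000). Since A1 is tangent to SR there, FR ⟂ SR, so F = R + (0, -9.9) = (55.60, -9.900). Since FG ⟂ GP (tangency), |FP| = √(9.9² + 37.7²) = 38.98 regardless of where G sits on A1. So P lies on both circle(S, 81.94) and circle(F, 38.98); the below-SR intersection is P = (67.00, -47.17). G is the foot of the tangent from P: G = (47.18, -15.10).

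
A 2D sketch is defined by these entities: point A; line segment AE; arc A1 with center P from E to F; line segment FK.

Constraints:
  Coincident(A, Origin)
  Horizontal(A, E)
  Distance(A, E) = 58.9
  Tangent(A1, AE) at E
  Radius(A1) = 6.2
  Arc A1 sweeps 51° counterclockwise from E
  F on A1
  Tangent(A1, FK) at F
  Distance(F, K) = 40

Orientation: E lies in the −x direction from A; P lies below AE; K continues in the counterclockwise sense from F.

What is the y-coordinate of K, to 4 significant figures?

-33.38

A is at the origin; A and E share the same y with |AE| = 58.9 and E on the −x side, so E = (-58.90, 0.000). Since A1 is tangent to AE there, PE ⟂ AE, so P = E + (0, -6.2) = (-58.90, -6.200). On A1, E sits at bearing 90° from P; a 51° counterclockwise sweep puts F at bearing 141°, so F = P + 6.2·(cos 141°, sin 141°) = (-63.72, -2.298). Since A1 is tangent to FK there, PF ⟂ FK, so FK runs along (−sin 141°, cos 141°); with |FK| = 40.0, K = (-88.89, -33.38). So K.y = -33.38.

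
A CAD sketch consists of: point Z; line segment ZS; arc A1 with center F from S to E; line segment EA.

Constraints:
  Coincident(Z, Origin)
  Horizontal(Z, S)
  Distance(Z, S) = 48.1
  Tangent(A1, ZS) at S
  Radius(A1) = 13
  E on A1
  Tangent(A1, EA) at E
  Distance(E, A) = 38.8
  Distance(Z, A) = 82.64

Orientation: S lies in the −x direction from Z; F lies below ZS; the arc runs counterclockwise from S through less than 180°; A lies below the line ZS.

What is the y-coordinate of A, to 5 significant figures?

-49.834

Z is at the origin; Z and S share the same y with |ZS| = 48.1 and S on the −x side, so S = (-48.100, 0.0000). The tangent condition forces FS to be normal to ZS, so F = S + (0, -13) = (-48.100, -13.000). Since FE ⟂ EA (tangency), |FA| = √(13.0² + 38.8²) = 40.920 regardless of where E sits on A1. So A lies on both circle(Z, 82.64) and circle(F, 40.920); the below-ZS intersection is A = (-65.924, -49.834). E is the foot of the tangent from A: E = (-60.995, -11.349).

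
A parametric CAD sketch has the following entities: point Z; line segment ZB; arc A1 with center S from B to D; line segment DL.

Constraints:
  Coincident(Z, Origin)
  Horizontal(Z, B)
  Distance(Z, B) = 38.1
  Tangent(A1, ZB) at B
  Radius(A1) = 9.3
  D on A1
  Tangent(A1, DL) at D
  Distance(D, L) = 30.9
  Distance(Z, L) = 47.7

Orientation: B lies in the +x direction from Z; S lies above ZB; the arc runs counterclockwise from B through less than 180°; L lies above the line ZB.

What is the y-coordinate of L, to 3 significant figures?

39.5

Checks: |ZB| = 38.10 ✓; |SD| = 9.300 ✓; ∠(SD, DL) = 90.00° ✓; |DL| = 30.90 ✓; |ZL| = 47.70 ✓.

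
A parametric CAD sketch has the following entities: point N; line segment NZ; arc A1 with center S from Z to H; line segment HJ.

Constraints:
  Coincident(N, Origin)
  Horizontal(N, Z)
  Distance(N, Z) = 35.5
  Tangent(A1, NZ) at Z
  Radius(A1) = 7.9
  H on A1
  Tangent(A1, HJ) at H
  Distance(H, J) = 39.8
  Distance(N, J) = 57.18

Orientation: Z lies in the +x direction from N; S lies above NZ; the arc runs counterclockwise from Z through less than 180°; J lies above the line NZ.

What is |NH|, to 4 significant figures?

44.24

N is at the origin; N and Z share the same y with |NZ| = 35.5 and Z on the +x side, so Z = (35.50, 0.000). A1 meets NZ tangentially, so SZ is at right angles to NZ, so S = Z + (0, 7.9) = (35.50, 7.900). Since SH ⟂ HJ (tangency), |SJ| = √(7.9² + 39.8²) = 40.58 regardless of where H sits on A1. So J lies on both circle(N, 57.18) and circle(S, 40.58); the above-NZ intersection is J = (30.76, 48.20). H is the foot of the tangent from J: H = (43.02, 10.33).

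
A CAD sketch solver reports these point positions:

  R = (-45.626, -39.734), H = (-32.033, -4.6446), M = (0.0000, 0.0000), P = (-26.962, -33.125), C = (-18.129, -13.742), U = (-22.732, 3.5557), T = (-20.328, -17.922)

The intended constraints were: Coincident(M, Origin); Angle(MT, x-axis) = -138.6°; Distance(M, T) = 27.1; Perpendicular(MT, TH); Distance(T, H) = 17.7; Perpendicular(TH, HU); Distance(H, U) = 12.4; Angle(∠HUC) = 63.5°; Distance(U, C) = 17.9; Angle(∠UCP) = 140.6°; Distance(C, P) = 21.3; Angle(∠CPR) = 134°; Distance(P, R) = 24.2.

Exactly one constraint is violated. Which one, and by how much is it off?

Distance(P, R) = 24.2 — off by 4.40.

M = (0.00, 0.00) ✓; MT at -138.6° ✓; |MT| = 27.10 ✓; ∠(MT, TH) = 90.00° ✓; |TH| = 17.70 ✓; ∠(TH, HU) = 90.00° ✓; |HU| = 12.40 ✓; ∠HUC = 63.50° ✓; |UC| = 17.90 ✓; ∠UCP = 140.6° ✓; |CP| = 21.30 ✓; ∠CPR = 134.0° ✓; |PR| = 19.80 ✗.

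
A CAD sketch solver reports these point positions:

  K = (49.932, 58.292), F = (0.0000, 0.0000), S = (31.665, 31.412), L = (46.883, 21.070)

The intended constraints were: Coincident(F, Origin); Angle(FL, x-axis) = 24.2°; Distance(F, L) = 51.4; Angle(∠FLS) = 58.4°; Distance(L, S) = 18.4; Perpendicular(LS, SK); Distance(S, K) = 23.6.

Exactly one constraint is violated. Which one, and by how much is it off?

Distance(S, K) = 23.6 — off by 8.90.

F = (0.00, 0.00) ✓; FL at 24.20° ✓; |FL| = 51.40 ✓; ∠FLS = 58.40° ✓; |LS| = 18.40 ✓; ∠(LS, SK) = 90.00° ✓; |SK| = 32.50 ✗.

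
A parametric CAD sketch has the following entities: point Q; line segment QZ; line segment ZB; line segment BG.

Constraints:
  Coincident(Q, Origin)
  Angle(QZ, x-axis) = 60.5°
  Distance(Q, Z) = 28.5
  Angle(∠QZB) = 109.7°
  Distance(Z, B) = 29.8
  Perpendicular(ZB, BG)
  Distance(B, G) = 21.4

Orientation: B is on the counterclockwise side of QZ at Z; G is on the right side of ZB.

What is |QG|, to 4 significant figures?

62.28

Q is at the origin; QZ runs at 60.5° with length 28.5, so Z = 28.5·(cos 60.5°, sin 60.5°) = (14.03, 24.81). ∠QZB = 109.7°, so ZB runs at 60.5° + (180° − 109.7°) = 130.8° from the x-axis; with |ZB| = 29.8, B = Z + 29.8·(cos 130.8°, sin 130.8°) = (-5.438, 47.36). ZB is perpendicular to BG; with |BG| = 21.4 on the right of ZB, G = B + 21.4·(0.7570, 0.6534) = (10.76, 61.35). Then |QG| = |G − Q| = 62.28.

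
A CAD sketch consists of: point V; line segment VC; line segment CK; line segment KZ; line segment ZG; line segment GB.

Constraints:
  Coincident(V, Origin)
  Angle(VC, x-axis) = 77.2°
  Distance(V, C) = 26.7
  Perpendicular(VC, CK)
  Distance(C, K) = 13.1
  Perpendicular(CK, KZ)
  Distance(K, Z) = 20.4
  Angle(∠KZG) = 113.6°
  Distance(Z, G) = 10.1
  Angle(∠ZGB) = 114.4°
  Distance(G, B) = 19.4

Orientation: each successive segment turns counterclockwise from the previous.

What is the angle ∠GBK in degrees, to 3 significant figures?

67.8°

V is at the origin; VC runs at 77.2° with length 26.7, so C = (5.92, 26.0). The perpendicularity gives CK at right angles to VC, so CK runs at 167°; with |CK| = 13.1, K = (-6.86, 28.9). The perpendicularity gives KZ at right angles to CK, so KZ runs at -103°; with |KZ| = 20.4, Z = (-11.4, 9.05). ∠KZG = 113.6° gives ZG at -36.4° from the x-axis; with |ZG| = 10.1, G = (-3.25, 3.05). ∠ZGB = 114.4° gives GB at 29.2° from the x-axis; with |GB| = 19.4, B = (13.7, 12.5). Then cos ∠GBK = BG·BK / (|BG||BK|), giving 67.8°.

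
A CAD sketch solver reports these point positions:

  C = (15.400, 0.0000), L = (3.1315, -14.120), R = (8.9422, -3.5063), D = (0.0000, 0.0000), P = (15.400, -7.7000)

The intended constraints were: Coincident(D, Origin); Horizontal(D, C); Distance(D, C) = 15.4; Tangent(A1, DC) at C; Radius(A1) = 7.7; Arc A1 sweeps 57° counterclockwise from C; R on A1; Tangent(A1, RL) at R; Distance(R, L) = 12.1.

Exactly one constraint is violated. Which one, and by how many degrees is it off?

Tangent(A1, RL) at R — off by 4.30°.

D = (0.00, 0.00) ✓; D.y = 0.00, C.y = 0.00 ✓; |DC| = 15.40 ✓; ∠(PC, CD) = 90.00° ✓; |PC| = 7.700 ✓; bearing(P→R) − bearing(P→C) = 57.00° ✓; |PR| = 7.700 ✓; ∠(PR, RL) = 85.70° ✗; |RL| = 12.10 ✓.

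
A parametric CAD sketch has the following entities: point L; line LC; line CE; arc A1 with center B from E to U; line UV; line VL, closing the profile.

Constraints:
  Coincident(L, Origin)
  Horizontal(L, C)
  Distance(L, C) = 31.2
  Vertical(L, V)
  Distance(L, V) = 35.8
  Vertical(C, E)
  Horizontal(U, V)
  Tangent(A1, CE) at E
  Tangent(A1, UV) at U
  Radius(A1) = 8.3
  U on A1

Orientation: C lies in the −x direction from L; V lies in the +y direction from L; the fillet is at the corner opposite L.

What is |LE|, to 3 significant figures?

41.6

L is at the origin; L and C share the same y with |LC| = 31.2 and C on the −x side, so C = (-31.2, 0.00). L and V share the same x with |LV| = 35.8 and V on the +y side, so V = (0.00, 35.8). The virtual corner opposite L is at (-31.2, 35.8). Since A1 is tangent to CE there, BE ⟂ CE and A1 meets UV tangentially, so BU is at right angles to UV, with radius 8.3, so the center B sits 8.3 in from both sides at B = (-22.9, 27.5). That places the tangent points at E = (-31.2, 27.5) on CE and U = (-22.9, 35.8) on UV. Then |LE| = |E − L| = 41.6.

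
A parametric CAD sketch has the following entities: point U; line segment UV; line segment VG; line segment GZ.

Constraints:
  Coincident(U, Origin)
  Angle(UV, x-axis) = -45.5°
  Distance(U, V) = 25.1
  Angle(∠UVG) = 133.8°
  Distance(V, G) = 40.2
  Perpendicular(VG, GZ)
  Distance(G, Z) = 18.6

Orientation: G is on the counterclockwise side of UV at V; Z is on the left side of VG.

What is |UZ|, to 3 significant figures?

57.6

∠UVG = 133.8°, so VG runs at -45.5° + (180° − 133.8°) = 0.700° from the x-axis; with |VG| = 40.2, G = V + 40.2·(cos 0.700°, sin 0.700°) = (57.8, -17.4). VG is perpendicular to GZ; with |GZ| = 18.6 on the left of VG, Z = G + 18.6·(-0.0122, 1.00) = (57.6, 1.19). Then |UZ| = |Z − U| = 57.6.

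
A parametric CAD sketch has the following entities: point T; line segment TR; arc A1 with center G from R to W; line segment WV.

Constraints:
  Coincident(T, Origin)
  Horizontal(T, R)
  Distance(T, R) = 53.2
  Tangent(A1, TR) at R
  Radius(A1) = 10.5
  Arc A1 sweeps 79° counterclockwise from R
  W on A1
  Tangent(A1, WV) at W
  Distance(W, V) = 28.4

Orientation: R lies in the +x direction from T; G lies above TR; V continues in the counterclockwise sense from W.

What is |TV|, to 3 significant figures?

77.9

T is at the origin; T and R share the same y with |TR| = 53.2 and R on the +x side, so R = (53.2, 0.00). The tangent condition forces GR to be normal to TR, so G = R + (0, 10.5) = (53.2, 10.5). On A1, R sits at bearing -90° from G; a 79° counterclockwise sweep puts W at bearing -11°, so W = G + 10.5·(cos -11°, sin -11°) = (63.5, 8.50). Since A1 is tangent to WV there, GW ⟂ WV, so WV runs along (−sin -11°, cos -11°); with |WV| = 28.4, V = (68.9, 36.4). Then |TV| = |V − T| = 77.9.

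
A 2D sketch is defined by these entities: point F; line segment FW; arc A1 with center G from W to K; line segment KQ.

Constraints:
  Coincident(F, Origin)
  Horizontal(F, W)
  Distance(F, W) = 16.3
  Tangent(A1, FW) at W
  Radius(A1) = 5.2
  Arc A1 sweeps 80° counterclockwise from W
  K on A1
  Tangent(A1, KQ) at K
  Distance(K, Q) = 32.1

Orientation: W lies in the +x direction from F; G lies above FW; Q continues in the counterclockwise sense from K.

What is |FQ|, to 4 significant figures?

44.92

On A1, W sits at bearing -90° from G; an 80° counterclockwise sweep puts K at bearing -10°, so K = G + 5.2·(cos -10°, sin -10°) = (21.42, 4.297). The tangent condition forces GK to be normal to KQ, so KQ runs along (−sin -10°, cos -10°); with |KQ| = 32.1, Q = (27.00, 35.91). Then |FQ| = |Q − F| = 44.92.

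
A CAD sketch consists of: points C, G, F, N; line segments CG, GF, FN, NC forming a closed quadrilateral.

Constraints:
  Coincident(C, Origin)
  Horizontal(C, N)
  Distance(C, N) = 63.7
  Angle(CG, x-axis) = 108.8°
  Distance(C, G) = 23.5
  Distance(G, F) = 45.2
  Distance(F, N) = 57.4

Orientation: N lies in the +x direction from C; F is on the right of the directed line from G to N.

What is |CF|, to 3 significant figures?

21.8

C is at the origin; CN is horizontal with |CN| = 63.7 and N in +x, so N = (63.7, 0). CG runs at 108.8° with |CG| = 23.5, so G = (-7.57, 22.2). F is determined by |GF| = 45.2 and |FN| = 57.4 together: it lies at the intersection of circle(G, 45.2) and circle(N, 57.4). With |GN| = 74.7, the foot of the radical line on GN is 28.9 from G and the perpendicular offset is √(45.2² − 28.9²) = 34.7. Taking the right-of-GN solution: F = (9.72, -19.5).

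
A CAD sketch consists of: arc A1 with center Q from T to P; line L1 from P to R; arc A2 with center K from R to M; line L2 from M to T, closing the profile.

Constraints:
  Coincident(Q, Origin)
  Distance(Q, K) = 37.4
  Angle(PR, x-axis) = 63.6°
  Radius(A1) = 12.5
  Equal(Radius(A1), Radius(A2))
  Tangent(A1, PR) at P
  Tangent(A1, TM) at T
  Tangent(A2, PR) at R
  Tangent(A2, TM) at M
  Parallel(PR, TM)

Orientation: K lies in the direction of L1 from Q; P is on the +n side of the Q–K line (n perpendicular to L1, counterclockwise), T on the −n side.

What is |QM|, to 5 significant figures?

39.434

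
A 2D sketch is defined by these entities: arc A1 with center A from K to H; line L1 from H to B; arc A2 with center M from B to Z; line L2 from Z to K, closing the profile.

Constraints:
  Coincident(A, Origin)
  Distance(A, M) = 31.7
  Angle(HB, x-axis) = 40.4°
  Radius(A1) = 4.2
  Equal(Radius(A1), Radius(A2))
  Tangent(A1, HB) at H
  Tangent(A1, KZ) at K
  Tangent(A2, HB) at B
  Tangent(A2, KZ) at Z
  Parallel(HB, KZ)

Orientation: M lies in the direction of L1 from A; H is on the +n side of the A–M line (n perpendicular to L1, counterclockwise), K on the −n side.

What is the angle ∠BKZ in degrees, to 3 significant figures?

14.8°

The slot axis is L1's direction at 40.4°, so u = (cos 40.4°, sin 40.4°) = (0.762, 0.648) and n = (−sin 40.4°, cos 40.4°) = (-0.648, 0.762). A is at the origin and M lies 31.7 along u from A, so M = 31.7·u = (24.1, 20.5). Tangency of A1 to both parallel lines with radius 4.2 puts H and K at A ± 4.2·n: H = (-2.72, 3.20), K = (2.72, -3.20). Equal radii place B and Z the same way about M: B = M + 4.2·n = (21.4, 23.7), Z = M − 4.2·n = (26.9, 17.3). Then cos ∠BKZ = KB·KZ / (|KB||KZ|), giving 14.8°.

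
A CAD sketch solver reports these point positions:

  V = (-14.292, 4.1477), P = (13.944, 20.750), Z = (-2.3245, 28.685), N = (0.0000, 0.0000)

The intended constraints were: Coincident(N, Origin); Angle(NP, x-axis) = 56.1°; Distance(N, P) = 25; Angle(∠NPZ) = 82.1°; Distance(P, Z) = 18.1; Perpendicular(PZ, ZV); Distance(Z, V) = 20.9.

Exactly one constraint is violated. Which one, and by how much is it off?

Distance(Z, V) = 20.9 — off by 6.40.

N = (0.00, 0.00) ✓; NP at 56.10° ✓; |NP| = 25.00 ✓; ∠NPZ = 82.10° ✓; |PZ| = 18.10 ✓; ∠(PZ, ZV) = 90.00° ✓; |ZV| = 27.30 ✗.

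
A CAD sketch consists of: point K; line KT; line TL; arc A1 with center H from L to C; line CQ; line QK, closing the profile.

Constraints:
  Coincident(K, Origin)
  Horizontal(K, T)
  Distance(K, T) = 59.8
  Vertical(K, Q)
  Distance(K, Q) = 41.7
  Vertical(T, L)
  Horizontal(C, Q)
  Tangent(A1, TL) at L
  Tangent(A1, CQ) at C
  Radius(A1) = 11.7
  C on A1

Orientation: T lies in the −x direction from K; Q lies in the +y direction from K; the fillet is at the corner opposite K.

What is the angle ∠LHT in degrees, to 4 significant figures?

68.69°

K is at the origin; KT is horizontal with |KT| = 59.8 and T on the −x side, so T = (-59.80, 0.000). KQ is vertical with |KQ| = 41.7 and Q on the +y side, so Q = (0.000, 41.70). The virtual corner opposite K is at (-59.80, 41.70). Tangency of A1 to TL means the radius HL is perpendicular to TL and tangency of A1 to CQ means the radius HC is perpendicular to CQ, with radius 11.7, so the center H sits 11.7 in from both sides at H = (-48.10, 30.00). That places the tangent points at L = (-59.80, 30.00) on TL and C = (-48.10, 41.70) on CQ. Then cos ∠LHT = HL·HT / (|HL||HT|), giving 68.69°.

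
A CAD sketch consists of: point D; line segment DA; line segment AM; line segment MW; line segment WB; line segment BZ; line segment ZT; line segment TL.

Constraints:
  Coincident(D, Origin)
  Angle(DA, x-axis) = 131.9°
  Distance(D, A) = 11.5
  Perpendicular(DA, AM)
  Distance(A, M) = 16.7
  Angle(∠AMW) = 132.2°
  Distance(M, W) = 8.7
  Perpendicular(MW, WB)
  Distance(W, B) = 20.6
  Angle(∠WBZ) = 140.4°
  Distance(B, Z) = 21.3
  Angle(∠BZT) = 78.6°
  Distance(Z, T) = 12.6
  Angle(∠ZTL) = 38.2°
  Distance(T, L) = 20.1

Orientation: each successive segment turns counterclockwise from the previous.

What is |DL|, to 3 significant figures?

15.0

D is at the origin; DA runs at 131.9° with length 11.5, so A = (-7.68, 8.56). The perpendicularity gives AM at right angles to DA, so AM runs at -138°; with |AM| = 16.7, M = (-20.1, -2.59). ∠AMW = 132.2° gives MW at -90.3° from the x-axis; with |MW| = 8.7, W = (-20.2, -11.3). MW ⟂ WB, so WB runs at -0.300°; with |WB| = 20.6, B = (0.444, -11.4). ∠WBZ = 140.4° gives BZ at 39.3° from the x-axis; with |BZ| = 21.3, Z = (16.9, 2.09). ∠BZT = 78.6° gives ZT at 141° from the x-axis; with |ZT| = 12.6, T = (7.18, 10.1). ∠ZTL = 38.2° gives TL at -77.5° from the x-axis; with |TL| = 20.1, L = (11.5, -9.55). Then |DL| = |L − D| = 15.0.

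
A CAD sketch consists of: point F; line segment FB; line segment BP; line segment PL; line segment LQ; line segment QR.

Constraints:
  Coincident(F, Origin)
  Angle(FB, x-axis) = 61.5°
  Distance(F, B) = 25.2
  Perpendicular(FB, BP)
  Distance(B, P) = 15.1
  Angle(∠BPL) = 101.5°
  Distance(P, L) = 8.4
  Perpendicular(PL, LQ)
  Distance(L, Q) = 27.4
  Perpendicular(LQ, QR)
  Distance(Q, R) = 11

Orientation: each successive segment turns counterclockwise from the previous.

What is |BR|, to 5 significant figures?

12.610

PL is perpendicular to LQ, so LQ runs at -40.000°; with |LQ| = 27.4, Q = (14.344, 5.3041). LQ is perpendicular to QR, so QR runs at 50.000°; with |QR| = 11.0, R = (21.415, 13.731). Then |BR| = |R − B| = 12.610.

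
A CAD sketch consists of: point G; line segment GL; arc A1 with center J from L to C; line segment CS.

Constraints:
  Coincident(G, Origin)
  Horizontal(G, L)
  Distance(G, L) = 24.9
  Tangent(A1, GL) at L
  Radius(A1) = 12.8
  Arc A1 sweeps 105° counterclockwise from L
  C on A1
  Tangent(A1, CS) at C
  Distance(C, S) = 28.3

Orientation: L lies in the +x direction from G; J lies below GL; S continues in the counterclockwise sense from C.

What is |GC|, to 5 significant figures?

20.415

G is at the origin; G and L share the same y with |GL| = 24.9 and L on the +x side, so L = (24.900, 0.0000). Since A1 is tangent to GL there, JL ⟂ GL, so J = L + (0, -12.8) = (24.900, -12.800). On A1, L sits at bearing 90° from J; a 105° counterclockwise sweep puts C at bearing 195°, so C = J + 12.8·(cos 195°, sin 195°) = (12.536, -16.113). Then |GC| = |C − G| = 20.415.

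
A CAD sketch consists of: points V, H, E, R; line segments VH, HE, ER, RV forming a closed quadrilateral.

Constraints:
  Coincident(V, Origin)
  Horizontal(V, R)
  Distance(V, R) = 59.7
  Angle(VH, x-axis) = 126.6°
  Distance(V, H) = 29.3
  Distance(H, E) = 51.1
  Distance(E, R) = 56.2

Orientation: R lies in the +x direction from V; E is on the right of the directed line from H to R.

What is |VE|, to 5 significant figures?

22.342

Checks: |HE| = 51.10 ✓; |ER| = 56.20 ✓.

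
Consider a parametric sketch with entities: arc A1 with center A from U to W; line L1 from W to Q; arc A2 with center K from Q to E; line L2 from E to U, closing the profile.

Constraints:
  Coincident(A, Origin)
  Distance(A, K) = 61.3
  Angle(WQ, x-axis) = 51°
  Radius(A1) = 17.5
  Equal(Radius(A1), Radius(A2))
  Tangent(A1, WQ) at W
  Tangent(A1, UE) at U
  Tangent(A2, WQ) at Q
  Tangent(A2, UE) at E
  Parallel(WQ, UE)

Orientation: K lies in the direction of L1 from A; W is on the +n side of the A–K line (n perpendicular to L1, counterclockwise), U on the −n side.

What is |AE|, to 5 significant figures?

63.749

The slot axis is L1's direction at 51.0°, so u = (cos 51.0°, sin 51.0°) = (0.62932, 0.77715) and n = (−sin 51.0°, cos 51.0°) = (-0.77715, 0.62932). A is at the origin and K lies 61.3 along u from A, so K = 61.3·u = (38.577, 47.639). Tangency of A1 to both parallel lines with radius 17.5 puts W and U at A ± 17.5·n: W = (-13.600, 11.013), U = (13.600, -11.013). Equal radii place Q and E the same way about K: Q = K + 17.5·n = (24.977, 58.652), E = K − 17.5·n = (52.177, 36.626). Then |AE| = |E − A| = 63.749.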